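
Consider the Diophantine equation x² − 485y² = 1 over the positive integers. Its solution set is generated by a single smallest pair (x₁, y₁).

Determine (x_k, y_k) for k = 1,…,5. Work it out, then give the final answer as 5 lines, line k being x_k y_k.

969 44
1877921 85272
3639409929 165257092
7053174564481 320268159024
13669048666554249 620679526931420

[22; 44] for √485; ℓ=1 ⇒ convergent index 1
a_0=22:  p_0=22·1+0=22,  q_0=22·0+1=1
a_1=44:  p_1=44·22+1=969,  q_1=44·1+0=44
(x₁, y₁) = (969, 44);  969² − 485·44² = 1 ✓
k=2:  x_2 = 969·969+485·44·44 = 1877921,  y_2 = 969·44+44·969 = 85272
k=3:  x_3 = 969·1877921+485·44·85272 = 3639409929,  y_3 = 969·85272+44·1877921 = 165257092
k=4:  x_4 = 969·3639409929+485·44·165257092 = 7053174564481,  y_4 = 969·165257092+44·3639409929 = 320268159024
k=5:  x_5 = 969·7053174564481+485·44·320268159024 = 13669048666554249,  y_5 = 969·320268159024+44·7053174564481 = 620679526931420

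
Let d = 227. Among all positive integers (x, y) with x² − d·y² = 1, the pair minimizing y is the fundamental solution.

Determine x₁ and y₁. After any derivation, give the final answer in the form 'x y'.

√227 → a₀=15, period (15,30); ℓ=2 even so k=1
a_0=15:  p_0=15·1+0=15,  q_0=15·0+1=1
a_1=15:  p_1=15·15+1=226,  q_1=15·1+0=15
fundamental: x₁=226, y₁=15  (since 51076 − 227·225 = 1)

226 15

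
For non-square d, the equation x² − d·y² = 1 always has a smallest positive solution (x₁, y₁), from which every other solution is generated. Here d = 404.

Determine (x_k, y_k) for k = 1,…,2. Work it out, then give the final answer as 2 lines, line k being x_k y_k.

[20; 10,40] for √404; ℓ=2 ⇒ convergent index 1
k=0  a_k=20  p_k/q_k = 20/1
k=1  a_k=10  p_k/q_k = 201/10
→ (201, 10).  Check: 201²=40401, 404·10²=40400, difference 1.
(201+10√404)^2 = 80801 + 4020√404

201 10
80801 4020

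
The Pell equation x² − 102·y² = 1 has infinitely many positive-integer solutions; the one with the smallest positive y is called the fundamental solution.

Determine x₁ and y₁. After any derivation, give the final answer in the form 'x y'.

√102 = [10; 10,20, …], period ℓ=2 (even) → k=1
k=0  a_k=10  p_k/q_k = 10/1
k=1  a_k=10  p_k/q_k = 101/10
→ (101, 10).  Check: 101²=10201, 102·10²=10200, difference 1.

101 10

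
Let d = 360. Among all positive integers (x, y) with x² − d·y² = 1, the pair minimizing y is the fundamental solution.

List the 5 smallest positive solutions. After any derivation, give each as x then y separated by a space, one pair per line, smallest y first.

√360 → a₀=18, period (1,36); ℓ=2 even so k=1
a_0=18:  p_0=18·1+0=18,  q_0=18·0+1=1
a_1=1:  p_1=1·18+1=19,  q_1=1·1+0=1
(x₁, y₁) = (19, 1);  19² − 360·1² = 1 ✓
(19+1√360)^2 = 721 + 38√360
(19+1√360)^3 = 27379 + 1443√360
(19+1√360)^4 = 1039681 + 54796√360
(19+1√360)^5 = 39480499 + 2080805√360

19 1
721 38
27379 1443
1039681 54796
39480499 2080805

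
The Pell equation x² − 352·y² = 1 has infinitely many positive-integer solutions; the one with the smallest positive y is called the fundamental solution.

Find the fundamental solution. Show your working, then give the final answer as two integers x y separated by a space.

√352 = [18; 1,3,5,9,5,3,1,36, …], period ℓ=8 (even) → k=7
k=0  a_k=18  p_k/q_k = 18/1
k=1  a_k=1  p_k/q_k = 19/1
…
k=5  a_k=5  p_k/q_k = 18499/986
k=6  a_k=3  p_k/q_k = 59118/3151
k=7  a_k=1  p_k/q_k = 77617/4137
fundamental: x₁=77617, y₁=4137  (since 6024398689 − 352·17114769 = 1)

77617 4137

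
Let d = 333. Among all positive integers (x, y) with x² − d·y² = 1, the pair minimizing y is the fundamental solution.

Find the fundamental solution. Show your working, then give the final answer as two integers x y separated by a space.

73 4

[18; 4,36] for √333; ℓ=2 ⇒ convergent index 1
k=0  a_k=18  p_k/q_k = 18/1
k=1  a_k=4  p_k/q_k = 73/4
(x₁, y₁) = (73, 4);  73² − 333·4² = 1 ✓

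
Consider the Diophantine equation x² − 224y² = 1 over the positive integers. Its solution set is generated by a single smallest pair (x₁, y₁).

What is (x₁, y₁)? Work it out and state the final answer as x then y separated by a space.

15 1

√224 → a₀=14, period (1,28); ℓ=2 even so k=1
k=0  a_k=14  p_k/q_k = 14/1
k=1  a_k=1  p_k/q_k = 15/1
fundamental: x₁=15, y₁=1  (since 225 − 224·1 = 1)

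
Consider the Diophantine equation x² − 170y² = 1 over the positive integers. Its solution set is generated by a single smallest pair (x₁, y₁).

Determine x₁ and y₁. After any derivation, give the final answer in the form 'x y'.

339 26

d=170: √d = [13; 26] (ℓ=1, odd), read p_1/q_1
a_0=13:  p_0=13·1+0=13,  q_0=13·0+1=1
a_1=26:  p_1=26·13+1=339,  q_1=26·1+0=26
(x₁, y₁) = (339, 26);  339² − 170·26² = 1 ✓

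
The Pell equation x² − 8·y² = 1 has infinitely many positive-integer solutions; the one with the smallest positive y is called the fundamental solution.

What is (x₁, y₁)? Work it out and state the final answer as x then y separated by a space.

[2; 1,4] for √8; ℓ=2 ⇒ convergent index 1
k=0  a_k=2  p_k/q_k = 2/1
k=1  a_k=1  p_k/q_k = 3/1
(x₁, y₁) = (3, 1);  3² − 8·1² = 1 ✓

3 1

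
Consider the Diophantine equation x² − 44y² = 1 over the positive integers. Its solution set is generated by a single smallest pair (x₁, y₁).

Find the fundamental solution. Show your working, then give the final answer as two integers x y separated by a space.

[6; 1,1,1,2,1,1,1,12] for √44; ℓ=8 ⇒ convergent index 7
i=0: a=6 ⇒ p=6, q=1
…
i=5: a=1 ⇒ p=73, q=11
i=6: a=1 ⇒ p=126, q=19
i=7: a=1 ⇒ p=199, q=30
→ (199, 30).  Check: 199²=39601, 44·30²=39600, difference 1.

199 30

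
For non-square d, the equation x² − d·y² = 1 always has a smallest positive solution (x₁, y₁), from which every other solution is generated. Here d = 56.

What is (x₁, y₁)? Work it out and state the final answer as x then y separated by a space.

15 2

√56 = [7; 2,14, …], period ℓ=2 (even) → k=1
a_0=7:  p_0=7·1+0=7,  q_0=7·0+1=1
a_1=2:  p_1=2·7+1=15,  q_1=2·1+0=2
(x₁, y₁) = (15, 2);  15² − 56·2² = 1 ✓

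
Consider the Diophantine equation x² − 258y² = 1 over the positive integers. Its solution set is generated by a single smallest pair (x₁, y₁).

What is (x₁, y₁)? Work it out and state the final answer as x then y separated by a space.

257 16

√258 = [16; 16,32, …], period ℓ=2 (even) → k=1
step 0: (16, 1)  from 16·(1,0) + (0,1)
step 1: (257, 16)  from 16·(16,1) + (1,0)
→ (257, 16).  Check: 257²=66049, 258·16²=66048, difference 1.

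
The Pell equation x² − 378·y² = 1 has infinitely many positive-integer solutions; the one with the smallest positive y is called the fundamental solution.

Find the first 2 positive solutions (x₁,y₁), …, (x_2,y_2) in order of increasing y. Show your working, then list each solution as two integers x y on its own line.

[19; 2,3,1,4,1,3,2,38] for √378; ℓ=8 ⇒ convergent index 7
step 0: (19, 1)  from 19·(1,0) + (0,1)
…
step 6: (3869, 199)  from 3·(1011,52) + (836,43)
step 7: (8749, 450)  from 2·(3869,199) + (1011,52)
(x₁, y₁) = (8749, 450);  8749² − 378·450² = 1 ✓
k=2:  x_2 = 8749·8749+378·450·450 = 153090001,  y_2 = 8749·450+450·8749 = 7874100

8749 450
153090001 7874100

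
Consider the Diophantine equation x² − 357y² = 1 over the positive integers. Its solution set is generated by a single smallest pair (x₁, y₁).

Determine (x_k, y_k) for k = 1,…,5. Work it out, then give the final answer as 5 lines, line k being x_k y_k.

√357 → a₀=18, period (1,8,2,8,1,36); ℓ=6 even so k=5
step 0: (18, 1)  from 18·(1,0) + (0,1)
step 1: (19, 1)  from 1·(18,1) + (1,0)
…
step 3: (359, 19)  from 2·(170,9) + (19,1)
step 4: (3042, 161)  from 8·(359,19) + (170,9)
step 5: (3401, 180)  from 1·(3042,161) + (359,19)
(x₁, y₁) = (3401, 180);  3401² − 357·180² = 1 ✓
n=2: (3401,180)∘(3401,180) = (3401·3401+357·180·180, 3401·180+180·3401) = (23133601,1224360)
n=3: (23133601,1224360)∘(3401,180) = (3401·23133601+357·180·1224360, 3401·1224360+180·23133601) = (157354750601,8328096540)
n=4: (157354750601,8328096540)∘(3401,180) = (3401·157354750601+357·180·8328096540, 3401·8328096540+180·157354750601) = (1070326990454401,56647711440720)
n=5: (1070326990454401,56647711440720)∘(3401,180) = (3401·1070326990454401+357·180·56647711440720, 3401·56647711440720+180·1070326990454401) = (7280364031716085001,385317724891680900)

3401 180
23133601 1224360
157354750601 8328096540
1070326990454401 56647711440720
7280364031716085001 385317724891680900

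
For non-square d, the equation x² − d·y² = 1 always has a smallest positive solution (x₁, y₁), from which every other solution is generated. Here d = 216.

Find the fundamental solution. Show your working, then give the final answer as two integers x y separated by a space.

485 33

d=216: √d = [14; 1,2,3,2,1,28] (ℓ=6, even), read p_5/q_5
a_0=14:  p_0=14·1+0=14,  q_0=14·0+1=1
a_1=1:  p_1=1·14+1=15,  q_1=1·1+0=1
a_2=2:  p_2=2·15+14=44,  q_2=2·1+1=3
a_3=3:  p_3=3·44+15=147,  q_3=3·3+1=10
a_4=2:  p_4=2·147+44=338,  q_4=2·10+3=23
a_5=1:  p_5=1·338+147=485,  q_5=1·23+10=33
fundamental: x₁=485, y₁=33  (since 235225 − 216·1089 = 1)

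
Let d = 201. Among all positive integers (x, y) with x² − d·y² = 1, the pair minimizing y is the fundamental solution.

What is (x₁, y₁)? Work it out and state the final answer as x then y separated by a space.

515095 36332

√201 = [14; 5,1,1,1,2,…,1,5,28, …], period ℓ=14 (even) → k=13
k=0  a_k=14  p_k/q_k = 14/1
k=1  a_k=5  p_k/q_k = 71/5
…
k=3  a_k=1  p_k/q_k = 156/11
…
k=6  a_k=1  p_k/q_k = 879/62
…
k=8  a_k=1  p_k/q_k = 8549/603
k=9  a_k=2  p_k/q_k = 24768/1747
k=10  a_k=1  p_k/q_k = 33317/2350
…
k=12  a_k=1  p_k/q_k = 91402/6447
k=13  a_k=5  p_k/q_k = 515095/36332
fundamental: x₁=515095, y₁=36332  (since 265322859025 − 201·1320014224 = 1)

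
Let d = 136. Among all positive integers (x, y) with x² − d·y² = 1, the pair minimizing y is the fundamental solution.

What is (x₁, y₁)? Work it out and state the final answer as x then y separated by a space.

35 3

[11; 1,1,1,22] for √136; ℓ=4 ⇒ convergent index 3
a_0=11:  p_0=11·1+0=11,  q_0=11·0+1=1
…
a_2=1:  p_2=1·12+11=23,  q_2=1·1+1=2
a_3=1:  p_3=1·23+12=35,  q_3=1·2+1=3
(x₁, y₁) = (35, 3);  35² − 136·3² = 1 ✓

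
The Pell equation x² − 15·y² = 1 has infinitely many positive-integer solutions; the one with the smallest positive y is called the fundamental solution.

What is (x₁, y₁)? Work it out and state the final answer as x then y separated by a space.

√15 = [3; 1,6, …], period ℓ=2 (even) → k=1
k=0  a_k=3  p_k/q_k = 3/1
k=1  a_k=1  p_k/q_k = 4/1
(x₁, y₁) = (4, 1);  4² − 15·1² = 1 ✓

4 1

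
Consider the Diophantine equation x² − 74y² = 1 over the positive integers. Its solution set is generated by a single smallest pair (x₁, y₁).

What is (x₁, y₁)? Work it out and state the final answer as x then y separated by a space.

d=74: √d = [8; 1,1,1,1,16] (ℓ=5, odd), read p_9/q_9
k=0  a_k=8  p_k/q_k = 8/1
k=1  a_k=1  p_k/q_k = 9/1
k=2  a_k=1  p_k/q_k = 17/2
…
k=5  a_k=16  p_k/q_k = 714/83
k=6  a_k=1  p_k/q_k = 757/88
k=7  a_k=1  p_k/q_k = 1471/171
k=8  a_k=1  p_k/q_k = 2228/259
k=9  a_k=1  p_k/q_k = 3699/430
→ (3699, 430).  Check: 3699²=13682601, 74·430²=13682600, difference 1.

3699 430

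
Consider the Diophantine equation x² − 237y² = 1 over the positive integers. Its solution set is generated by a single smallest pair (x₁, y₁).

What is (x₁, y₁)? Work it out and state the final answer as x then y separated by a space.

d=237: √d = [15; 2,1,1,7,10,7,1,1,2,30] (ℓ=10, even), read p_9/q_9
a_0=15:  p_0=15·1+0=15,  q_0=15·0+1=1
…
a_3=1:  p_3=1·46+31=77,  q_3=1·3+2=5
…
a_6=7:  p_6=7·5927+585=42074,  q_6=7·385+38=2733
a_7=1:  p_7=1·42074+5927=48001,  q_7=1·2733+385=3118
a_8=1:  p_8=1·48001+42074=90075,  q_8=1·3118+2733=5851
a_9=2:  p_9=2·90075+48001=228151,  q_9=2·5851+3118=14820
(x₁, y₁) = (228151, 14820);  228151² − 237·14820² = 1 ✓

228151 14820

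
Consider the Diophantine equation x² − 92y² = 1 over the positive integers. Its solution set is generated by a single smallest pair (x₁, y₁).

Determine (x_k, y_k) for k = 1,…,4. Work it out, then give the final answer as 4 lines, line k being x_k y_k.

1151 120
2649601 276240
6099380351 635904360
14040770918401 1463851560480

√92 → a₀=9, period (1,1,2,4,2,1,1,18); ℓ=8 even so k=7
step 0: (9, 1)  from 9·(1,0) + (0,1)
step 1: (10, 1)  from 1·(9,1) + (1,0)
step 2: (19, 2)  from 1·(10,1) + (9,1)
…
step 6: (681, 71)  from 1·(470,49) + (211,22)
step 7: (1151, 120)  from 1·(681,71) + (470,49)
→ (1151, 120).  Check: 1151²=1324801, 92·120²=1324800, difference 1.
k=2:  x_2 = 1151·1151+92·120·120 = 2649601,  y_2 = 1151·120+120·1151 = 276240
k=3:  x_3 = 1151·2649601+92·120·276240 = 6099380351,  y_3 = 1151·276240+120·2649601 = 635904360
k=4:  x_4 = 1151·6099380351+92·120·635904360 = 14040770918401,  y_4 = 1151·635904360+120·6099380351 = 1463851560480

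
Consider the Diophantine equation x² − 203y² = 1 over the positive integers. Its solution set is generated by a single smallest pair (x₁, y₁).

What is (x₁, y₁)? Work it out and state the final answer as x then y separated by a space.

57 4

d=203: √d = [14; 4,28] (ℓ=2, even), read p_1/q_1
k=0  a_k=14  p_k/q_k = 14/1
k=1  a_k=4  p_k/q_k = 57/4
→ (57, 4).  Check: 57²=3249, 203·4²=3248, difference 1.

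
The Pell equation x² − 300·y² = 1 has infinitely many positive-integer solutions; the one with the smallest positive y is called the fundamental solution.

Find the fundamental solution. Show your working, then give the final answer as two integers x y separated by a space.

1351 78

√300 → a₀=17, period (3,8,3,34); ℓ=4 even so k=3
step 0: (17, 1)  from 17·(1,0) + (0,1)
step 1: (52, 3)  from 3·(17,1) + (1,0)
step 2: (433, 25)  from 8·(52,3) + (17,1)
step 3: (1351, 78)  from 3·(433,25) + (52,3)
(x₁, y₁) = (1351, 78);  1351² − 300·78² = 1 ✓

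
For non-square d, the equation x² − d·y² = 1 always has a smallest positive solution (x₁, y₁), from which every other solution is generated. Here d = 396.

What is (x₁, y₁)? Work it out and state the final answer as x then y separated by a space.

199 10

√396 = [19; 1,8,1,38, …], period ℓ=4 (even) → k=3
a_0=19:  p_0=19·1+0=19,  q_0=19·0+1=1
a_1=1:  p_1=1·19+1=20,  q_1=1·1+0=1
a_2=8:  p_2=8·20+19=179,  q_2=8·1+1=9
a_3=1:  p_3=1·179+20=199,  q_3=1·9+1=10
(x₁, y₁) = (199, 10);  199² − 396·10² = 1 ✓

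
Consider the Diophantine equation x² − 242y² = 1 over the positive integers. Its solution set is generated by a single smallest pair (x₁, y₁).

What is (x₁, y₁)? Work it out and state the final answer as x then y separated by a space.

19601 1260

[15; 1,1,3,1,14,1,3,1,1,30] for √242; ℓ=10 ⇒ convergent index 9
i=0: a=15 ⇒ p=15, q=1
i=1: a=1 ⇒ p=16, q=1
i=2: a=1 ⇒ p=31, q=2
i=3: a=3 ⇒ p=109, q=7
…
i=5: a=14 ⇒ p=2069, q=133
i=6: a=1 ⇒ p=2209, q=142
…
i=8: a=1 ⇒ p=10905, q=701
i=9: a=1 ⇒ p=19601, q=1260
fundamental: x₁=19601, y₁=1260  (since 384199201 − 242·1587600 = 1)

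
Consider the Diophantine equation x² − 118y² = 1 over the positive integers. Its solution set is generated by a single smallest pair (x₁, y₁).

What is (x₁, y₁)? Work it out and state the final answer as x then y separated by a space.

√118 = [10; 1,6,3,2,10,2,3,6,1,20, …], period ℓ=10 (even) → k=9
k=0  a_k=10  p_k/q_k = 10/1
…
k=2  a_k=6  p_k/q_k = 76/7
k=3  a_k=3  p_k/q_k = 239/22
…
k=5  a_k=10  p_k/q_k = 5779/532
k=6  a_k=2  p_k/q_k = 12112/1115
k=7  a_k=3  p_k/q_k = 42115/3877
k=8  a_k=6  p_k/q_k = 264802/24377
k=9  a_k=1  p_k/q_k = 306917/28254
→ (306917, 28254).  Check: 306917²=94198044889, 118·28254²=94198044888, difference 1.

306917 28254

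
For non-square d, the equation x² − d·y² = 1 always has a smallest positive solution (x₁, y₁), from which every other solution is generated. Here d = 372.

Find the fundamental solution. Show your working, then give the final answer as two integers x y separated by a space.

12151 630

√372 → a₀=19, period (3,2,12,2,3,38); ℓ=6 even so k=5
k=0  a_k=19  p_k/q_k = 19/1
…
k=4  a_k=2  p_k/q_k = 3491/181
k=5  a_k=3  p_k/q_k = 12151/630
fundamental: x₁=12151, y₁=630  (since 147646801 − 372·396900 = 1)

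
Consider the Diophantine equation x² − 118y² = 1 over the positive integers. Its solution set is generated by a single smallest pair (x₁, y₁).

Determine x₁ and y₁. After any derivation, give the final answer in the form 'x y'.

306917 28254

√118 → a₀=10, period (1,6,3,2,10,2,3,6,1,20); ℓ=10 even so k=9
step 0: (10, 1)  from 10·(1,0) + (0,1)
…
step 6: (12112, 1115)  from 2·(5779,532) + (554,51)
…
step 8: (264802, 24377)  from 6·(42115,3877) + (12112,1115)
step 9: (306917, 28254)  from 1·(264802,24377) + (42115,3877)
→ (306917, 28254).  Check: 306917²=94198044889, 118·28254²=94198044888, difference 1.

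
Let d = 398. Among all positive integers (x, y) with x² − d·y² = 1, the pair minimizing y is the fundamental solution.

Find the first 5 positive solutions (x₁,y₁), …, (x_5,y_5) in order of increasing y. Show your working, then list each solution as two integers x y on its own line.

[19; 1,18,1,38] for √398; ℓ=4 ⇒ convergent index 3
step 0: (19, 1)  from 19·(1,0) + (0,1)
step 1: (20, 1)  from 1·(19,1) + (1,0)
step 2: (379, 19)  from 18·(20,1) + (19,1)
step 3: (399, 20)  from 1·(379,19) + (20,1)
(x₁, y₁) = (399, 20);  399² − 398·20² = 1 ✓
k=2:  x_2 = 399·399+398·20·20 = 318401,  y_2 = 399·20+20·399 = 15960
k=3:  x_3 = 399·318401+398·20·15960 = 254083599,  y_3 = 399·15960+20·318401 = 12736060
k=4:  x_4 = 399·254083599+398·20·12736060 = 202758393601,  y_4 = 399·12736060+20·254083599 = 10163359920
k=5:  x_5 = 399·202758393601+398·20·10163359920 = 161800944009999,  y_5 = 399·10163359920+20·202758393601 = 8110348480100

399 20
318401 15960
254083599 12736060
202758393601 10163359920
161800944009999 8110348480100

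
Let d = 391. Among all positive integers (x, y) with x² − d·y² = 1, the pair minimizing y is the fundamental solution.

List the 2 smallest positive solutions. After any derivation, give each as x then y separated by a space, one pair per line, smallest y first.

√391 → a₀=19, period (1,3,2,2,1,…,3,1,38); ℓ=16 even so k=15
i=0: a=19 ⇒ p=19, q=1
i=1: a=1 ⇒ p=20, q=1
i=2: a=3 ⇒ p=79, q=4
…
i=4: a=2 ⇒ p=435, q=22
…
i=7: a=2 ⇒ p=2709, q=137
i=8: a=19 ⇒ p=52519, q=2656
i=9: a=2 ⇒ p=107747, q=5449
i=10: a=1 ⇒ p=160266, q=8105
…
i=14: a=3 ⇒ p=5678083, q=287153
i=15: a=1 ⇒ p=7338680, q=371133
(x₁, y₁) = (7338680, 371133);  7338680² − 391·371133² = 1 ✓
(7338680+371133√391)^2 = 107712448284799 + 5447252648880√391

7338680 371133
107712448284799 5447252648880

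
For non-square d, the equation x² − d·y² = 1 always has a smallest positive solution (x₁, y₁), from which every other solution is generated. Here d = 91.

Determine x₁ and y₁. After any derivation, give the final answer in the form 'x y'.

1574 165

d=91: √d = [9; 1,1,5,1,5,1,1,18] (ℓ=8, even), read p_7/q_7
k=0  a_k=9  p_k/q_k = 9/1
k=1  a_k=1  p_k/q_k = 10/1
…
k=3  a_k=5  p_k/q_k = 105/11
…
k=6  a_k=1  p_k/q_k = 849/89
k=7  a_k=1  p_k/q_k = 1574/165
fundamental: x₁=1574, y₁=165  (since 2477476 − 91·27225 = 1)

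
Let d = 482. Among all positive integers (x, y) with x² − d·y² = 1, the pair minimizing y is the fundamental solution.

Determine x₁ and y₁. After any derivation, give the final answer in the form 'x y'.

483 22

d=482: √d = [21; 1,20,1,42] (ℓ=4, even), read p_3/q_3
step 0: (21, 1)  from 21·(1,0) + (0,1)
step 1: (22, 1)  from 1·(21,1) + (1,0)
step 2: (461, 21)  from 20·(22,1) + (21,1)
step 3: (483, 22)  from 1·(461,21) + (22,1)
(x₁, y₁) = (483, 22);  483² − 482·22² = 1 ✓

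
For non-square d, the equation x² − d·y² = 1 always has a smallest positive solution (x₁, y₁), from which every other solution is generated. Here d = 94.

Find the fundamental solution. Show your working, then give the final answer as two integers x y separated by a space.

d=94: √d = [9; 1,2,3,1,1,…,2,1,18] (ℓ=16, even), read p_15/q_15
step 0: (9, 1)  from 9·(1,0) + (0,1)
…
step 3: (97, 10)  from 3·(29,3) + (10,1)
step 4: (126, 13)  from 1·(97,10) + (29,3)
step 5: (223, 23)  from 1·(126,13) + (97,10)
…
step 7: (1464, 151)  from 1·(1241,128) + (223,23)
step 8: (12953, 1336)  from 8·(1464,151) + (1241,128)
…
step 10: (85038, 8771)  from 5·(14417,1487) + (12953,1336)
step 11: (99455, 10258)  from 1·(85038,8771) + (14417,1487)
…
step 13: (652934, 67345)  from 3·(184493,19029) + (99455,10258)
step 14: (1490361, 153719)  from 2·(652934,67345) + (184493,19029)
step 15: (2143295, 221064)  from 1·(1490361,153719) + (652934,67345)
→ (2143295, 221064).  Check: 2143295²=4593713457025, 94·221064²=4593713457024, difference 1.

2143295 221064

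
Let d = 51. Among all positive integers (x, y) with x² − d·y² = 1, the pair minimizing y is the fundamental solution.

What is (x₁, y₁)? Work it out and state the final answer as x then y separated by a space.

√51 = [7; 7,14, …], period ℓ=2 (even) → k=1
step 0: (7, 1)  from 7·(1,0) + (0,1)
step 1: (50, 7)  from 7·(7,1) + (1,0)
(x₁, y₁) = (50, 7);  50² − 51·7² = 1 ✓

50 7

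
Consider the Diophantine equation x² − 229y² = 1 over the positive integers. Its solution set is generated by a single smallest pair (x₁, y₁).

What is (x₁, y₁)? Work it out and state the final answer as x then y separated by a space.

5848201 386460

d=229: √d = [15; 7,1,1,7,30] (ℓ=5, odd), read p_9/q_9
step 0: (15, 1)  from 15·(1,0) + (0,1)
…
step 2: (121, 8)  from 1·(106,7) + (15,1)
…
step 7: (413926, 27353)  from 1·(362399,23948) + (51527,3405)
step 8: (776325, 51301)  from 1·(413926,27353) + (362399,23948)
step 9: (5848201, 386460)  from 7·(776325,51301) + (413926,27353)
→ (5848201, 386460).  Check: 5848201²=34201454936401, 229·386460²=34201454936400, difference 1.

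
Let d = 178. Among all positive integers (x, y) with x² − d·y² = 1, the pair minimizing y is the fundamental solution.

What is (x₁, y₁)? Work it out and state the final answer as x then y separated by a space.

1601 120

√178 → a₀=13, period (2,1,12,1,2,26); ℓ=6 even so k=5
step 0: (13, 1)  from 13·(1,0) + (0,1)
step 1: (27, 2)  from 2·(13,1) + (1,0)
step 2: (40, 3)  from 1·(27,2) + (13,1)
…
step 4: (547, 41)  from 1·(507,38) + (40,3)
step 5: (1601, 120)  from 2·(547,41) + (507,38)
→ (1601, 120).  Check: 1601²=2563201, 178·120²=2563200, difference 1.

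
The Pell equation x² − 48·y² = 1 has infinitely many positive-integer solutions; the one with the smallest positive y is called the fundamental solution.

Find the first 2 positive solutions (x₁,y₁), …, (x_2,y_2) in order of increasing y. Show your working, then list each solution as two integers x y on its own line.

√48 = [6; 1,12, …], period ℓ=2 (even) → k=1
i=0: a=6 ⇒ p=6, q=1
i=1: a=1 ⇒ p=7, q=1
→ (7, 1).  Check: 7²=49, 48·1²=48, difference 1.
k=2:  x_2 = 7·7+48·1·1 = 97,  y_2 = 7·1+1·7 = 14

7 1
97 14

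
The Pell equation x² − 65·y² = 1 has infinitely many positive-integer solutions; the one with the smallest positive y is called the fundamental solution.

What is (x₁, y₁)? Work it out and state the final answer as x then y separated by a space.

129 16

√65 = [8; 16, …], period ℓ=1 (odd) → k=1
a_0=8:  p_0=8·1+0=8,  q_0=8·0+1=1
a_1=16:  p_1=16·8+1=129,  q_1=16·1+0=16
fundamental: x₁=129, y₁=16  (since 16641 − 65·256 = 1)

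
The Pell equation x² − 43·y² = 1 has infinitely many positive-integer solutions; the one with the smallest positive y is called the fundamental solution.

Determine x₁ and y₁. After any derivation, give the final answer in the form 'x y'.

√43 → a₀=6, period (1,1,3,1,5,1,3,1,1,12); ℓ=10 even so k=9
step 0: (6, 1)  from 6·(1,0) + (0,1)
…
step 4: (59, 9)  from 1·(46,7) + (13,2)
…
step 8: (1941, 296)  from 1·(1541,235) + (400,61)
step 9: (3482, 531)  from 1·(1941,296) + (1541,235)
(x₁, y₁) = (3482, 531);  3482² − 43·531² = 1 ✓

3482 531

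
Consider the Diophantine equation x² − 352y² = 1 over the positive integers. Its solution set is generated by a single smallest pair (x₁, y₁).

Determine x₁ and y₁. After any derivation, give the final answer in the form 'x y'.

√352 = [18; 1,3,5,9,5,3,1,36, …], period ℓ=8 (even) → k=7
step 0: (18, 1)  from 18·(1,0) + (0,1)
…
step 2: (75, 4)  from 3·(19,1) + (18,1)
step 3: (394, 21)  from 5·(75,4) + (19,1)
…
step 6: (59118, 3151)  from 3·(18499,986) + (3621,193)
step 7: (77617, 4137)  from 1·(59118,3151) + (18499,986)
fundamental: x₁=77617, y₁=4137  (since 6024398689 − 352·17114769 = 1)

77617 4137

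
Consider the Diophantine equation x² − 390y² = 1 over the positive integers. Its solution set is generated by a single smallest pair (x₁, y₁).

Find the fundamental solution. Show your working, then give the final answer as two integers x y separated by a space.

√390 → a₀=19, period (1,2,1,38); ℓ=4 even so k=3
k=0  a_k=19  p_k/q_k = 19/1
…
k=2  a_k=2  p_k/q_k = 59/3
k=3  a_k=1  p_k/q_k = 79/4
→ (79, 4).  Check: 79²=6241, 390·4²=6240, difference 1.

79 4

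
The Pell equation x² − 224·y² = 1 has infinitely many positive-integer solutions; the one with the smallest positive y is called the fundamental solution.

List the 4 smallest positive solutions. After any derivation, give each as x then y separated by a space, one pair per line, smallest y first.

15 1
449 30
13455 899
403201 26940

√224 = [14; 1,28, …], period ℓ=2 (even) → k=1
a_0=14:  p_0=14·1+0=14,  q_0=14·0+1=1
a_1=1:  p_1=1·14+1=15,  q_1=1·1+0=1
→ (15, 1).  Check: 15²=225, 224·1²=224, difference 1.
(x_2, y_2) = (15·15 + 224·1·1, 15·1 + 1·15) = (449, 30)
(x_3, y_3) = (15·449 + 224·1·30, 15·30 + 1·449) = (13455, 899)
(x_4, y_4) = (15·13455 + 224·1·899, 15·899 + 1·13455) = (403201, 26940)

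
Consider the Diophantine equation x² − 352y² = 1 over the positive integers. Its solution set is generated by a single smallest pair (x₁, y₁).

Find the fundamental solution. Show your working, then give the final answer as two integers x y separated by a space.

√352 → a₀=18, period (1,3,5,9,5,3,1,36); ℓ=8 even so k=7
i=0: a=18 ⇒ p=18, q=1
i=1: a=1 ⇒ p=19, q=1
…
i=3: a=5 ⇒ p=394, q=21
…
i=6: a=3 ⇒ p=59118, q=3151
i=7: a=1 ⇒ p=77617, q=4137
(x₁, y₁) = (77617, 4137);  77617² − 352·4137² = 1 ✓

77617 4137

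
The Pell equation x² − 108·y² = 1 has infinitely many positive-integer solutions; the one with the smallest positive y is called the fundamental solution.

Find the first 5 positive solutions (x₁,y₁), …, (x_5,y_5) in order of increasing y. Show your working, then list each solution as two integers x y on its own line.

1351 130
3650401 351260
9863382151 949104390
26650854921601 2564479710520
72010600134783751 6929223228720650

[10; 2,1,1,4,1,1,2,20] for √108; ℓ=8 ⇒ convergent index 7
k=0  a_k=10  p_k/q_k = 10/1
…
k=3  a_k=1  p_k/q_k = 52/5
…
k=6  a_k=1  p_k/q_k = 530/51
k=7  a_k=2  p_k/q_k = 1351/130
(x₁, y₁) = (1351, 130);  1351² − 108·130² = 1 ✓
n=2: (1351,130)∘(1351,130) = (1351·1351+108·130·130, 1351·130+130·1351) = (3650401,351260)
n=3: (3650401,351260)∘(1351,130) = (1351·3650401+108·130·351260, 1351·351260+130·3650401) = (9863382151,949104390)
n=4: (9863382151,949104390)∘(1351,130) = (1351·9863382151+108·130·949104390, 1351·949104390+130·9863382151) = (26650854921601,2564479710520)
n=5: (26650854921601,2564479710520)∘(1351,130) = (1351·26650854921601+108·130·2564479710520, 1351·2564479710520+130·26650854921601) = (72010600134783751,6929223228720650)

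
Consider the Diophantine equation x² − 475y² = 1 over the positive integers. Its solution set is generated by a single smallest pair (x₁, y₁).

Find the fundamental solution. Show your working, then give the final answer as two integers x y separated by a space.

57799 2652

√475 = [21; 1,3,1,6,2,6,1,3,1,42, …], period ℓ=10 (even) → k=9
i=0: a=21 ⇒ p=21, q=1
…
i=5: a=2 ⇒ p=1591, q=73
…
i=7: a=1 ⇒ p=11878, q=545
i=8: a=3 ⇒ p=45921, q=2107
i=9: a=1 ⇒ p=57799, q=2652
(x₁, y₁) = (57799, 2652);  57799² − 475·2652² = 1 ✓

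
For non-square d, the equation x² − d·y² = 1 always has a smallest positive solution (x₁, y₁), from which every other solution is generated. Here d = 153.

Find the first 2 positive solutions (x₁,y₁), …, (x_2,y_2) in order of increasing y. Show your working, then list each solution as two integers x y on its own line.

2177 176
9478657 766304

d=153: √d = [12; 2,1,2,2,2,1,2,24] (ℓ=8, even), read p_7/q_7
i=0: a=12 ⇒ p=12, q=1
…
i=2: a=1 ⇒ p=37, q=3
i=3: a=2 ⇒ p=99, q=8
…
i=6: a=1 ⇒ p=804, q=65
i=7: a=2 ⇒ p=2177, q=176
→ (2177, 176).  Check: 2177²=4739329, 153·176²=4739328, difference 1.
(x_2, y_2) = (2177·2177 + 153·176·176, 2177·176 + 176·2177) = (9478657, 766304)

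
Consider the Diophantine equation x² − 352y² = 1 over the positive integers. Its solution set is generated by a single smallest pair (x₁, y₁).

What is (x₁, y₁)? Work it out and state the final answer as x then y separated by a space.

77617 4137

d=352: √d = [18; 1,3,5,9,5,3,1,36] (ℓ=8, even), read p_7/q_7
step 0: (18, 1)  from 18·(1,0) + (0,1)
step 1: (19, 1)  from 1·(18,1) + (1,0)
…
step 6: (59118, 3151)  from 3·(18499,986) + (3621,193)
step 7: (77617, 4137)  from 1·(59118,3151) + (18499,986)
→ (77617, 4137).  Check: 77617²=6024398689, 352·4137²=6024398688, difference 1.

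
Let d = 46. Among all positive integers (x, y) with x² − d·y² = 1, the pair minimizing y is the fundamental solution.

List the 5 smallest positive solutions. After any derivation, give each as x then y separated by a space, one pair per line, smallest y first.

√46 = [6; 1,3,1,1,2,6,2,1,1,3,1,12, …], period ℓ=12 (even) → k=11
i=0: a=6 ⇒ p=6, q=1
i=1: a=1 ⇒ p=7, q=1
i=2: a=3 ⇒ p=27, q=4
i=3: a=1 ⇒ p=34, q=5
…
i=5: a=2 ⇒ p=156, q=23
i=6: a=6 ⇒ p=997, q=147
…
i=8: a=1 ⇒ p=3147, q=464
…
i=10: a=3 ⇒ p=19038, q=2807
i=11: a=1 ⇒ p=24335, q=3588
fundamental: x₁=24335, y₁=3588  (since 592192225 − 46·12873744 = 1)
n=2: (24335,3588)∘(24335,3588) = (24335·24335+46·3588·3588, 24335·3588+3588·24335) = (1184384449,174627960)
n=3: (1184384449,174627960)∘(24335,3588) = (24335·1184384449+46·3588·174627960, 24335·174627960+3588·1184384449) = (57643991108495,8499142809612)
n=4: (57643991108495,8499142809612)∘(24335,3588) = (24335·57643991108495+46·3588·8499142809612, 24335·8499142809612+3588·57643991108495) = (2805533046066067201,413653280369188080)
n=5: (2805533046066067201,413653280369188080)∘(24335,3588) = (24335·2805533046066067201+46·3588·413653280369188080, 24335·413653280369188080+3588·2805533046066067201) = (136545293294391499564175,20132505147069241043988)

24335 3588
1184384449 174627960
57643991108495 8499142809612
2805533046066067201 413653280369188080
136545293294391499564175 20132505147069241043988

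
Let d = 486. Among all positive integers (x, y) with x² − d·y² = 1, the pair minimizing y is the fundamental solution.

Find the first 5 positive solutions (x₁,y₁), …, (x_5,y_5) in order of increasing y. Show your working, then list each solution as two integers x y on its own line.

485 22
470449 21340
456335045 20699778
442644523201 20078763320
429364731169925 19476379720622

√486 = [22; 22,44, …], period ℓ=2 (even) → k=1
k=0  a_k=22  p_k/q_k = 22/1
k=1  a_k=22  p_k/q_k = 485/22
(x₁, y₁) = (485, 22);  485² − 486·22² = 1 ✓
(485+22√486)^2 = 470449 + 21340√486
(485+22√486)^3 = 456335045 + 20699778√486
(485+22√486)^4 = 442644523201 + 20078763320√486
(485+22√486)^5 = 429364731169925 + 19476379720622√486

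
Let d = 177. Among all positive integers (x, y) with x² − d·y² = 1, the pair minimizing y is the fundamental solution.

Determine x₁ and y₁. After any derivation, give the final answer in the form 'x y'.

62423 4692

d=177: √d = [13; 3,3,2,8,2,3,3,26] (ℓ=8, even), read p_7/q_7
k=0  a_k=13  p_k/q_k = 13/1
…
k=6  a_k=3  p_k/q_k = 18985/1427
k=7  a_k=3  p_k/q_k = 62423/4692
→ (62423, 4692).  Check: 62423²=3896630929, 177·4692²=3896630928, difference 1.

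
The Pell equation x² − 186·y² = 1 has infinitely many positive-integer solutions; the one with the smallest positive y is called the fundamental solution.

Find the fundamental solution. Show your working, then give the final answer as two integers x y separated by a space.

d=186: √d = [13; 1,1,1,3,4,3,1,1,1,26] (ℓ=10, even), read p_9/q_9
i=0: a=13 ⇒ p=13, q=1
i=1: a=1 ⇒ p=14, q=1
i=2: a=1 ⇒ p=27, q=2
…
i=6: a=3 ⇒ p=2073, q=152
…
i=8: a=1 ⇒ p=4787, q=351
i=9: a=1 ⇒ p=7501, q=550
(x₁, y₁) = (7501, 550);  7501² − 186·550² = 1 ✓

7501 550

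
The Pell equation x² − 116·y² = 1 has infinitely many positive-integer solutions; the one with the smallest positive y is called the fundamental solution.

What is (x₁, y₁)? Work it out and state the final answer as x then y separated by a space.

9801 910

d=116: √d = [10; 1,3,2,1,4,1,2,3,1,20] (ℓ=10, even), read p_9/q_9
step 0: (10, 1)  from 10·(1,0) + (0,1)
…
step 2: (43, 4)  from 3·(11,1) + (10,1)
…
step 5: (657, 61)  from 4·(140,13) + (97,9)
…
step 8: (7550, 701)  from 3·(2251,209) + (797,74)
step 9: (9801, 910)  from 1·(7550,701) + (2251,209)
fundamental: x₁=9801, y₁=910  (since 96059601 − 116·828100 = 1)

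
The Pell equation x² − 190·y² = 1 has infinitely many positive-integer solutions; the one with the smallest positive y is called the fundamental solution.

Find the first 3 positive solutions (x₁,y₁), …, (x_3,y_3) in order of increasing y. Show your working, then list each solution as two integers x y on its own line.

52021 3774
5412368881 392654508
563113683064981 40852560317562

[13; 1,3,1,1,1,…,3,1,26] for √190; ℓ=14 ⇒ convergent index 13
step 0: (13, 1)  from 13·(1,0) + (0,1)
step 1: (14, 1)  from 1·(13,1) + (1,0)
step 2: (55, 4)  from 3·(14,1) + (13,1)
step 3: (69, 5)  from 1·(55,4) + (14,1)
…
step 5: (193, 14)  from 1·(124,9) + (69,5)
step 6: (510, 37)  from 2·(193,14) + (124,9)
…
step 8: (2936, 213)  from 2·(1213,88) + (510,37)
step 9: (4149, 301)  from 1·(2936,213) + (1213,88)
step 10: (7085, 514)  from 1·(4149,301) + (2936,213)
step 11: (11234, 815)  from 1·(7085,514) + (4149,301)
step 12: (40787, 2959)  from 3·(11234,815) + (7085,514)
step 13: (52021, 3774)  from 1·(40787,2959) + (11234,815)
fundamental: x₁=52021, y₁=3774  (since 2706184441 − 190·14243076 = 1)
(52021+3774√190)^2 = 5412368881 + 392654508√190
(52021+3774√190)^3 = 563113683064981 + 40852560317562√190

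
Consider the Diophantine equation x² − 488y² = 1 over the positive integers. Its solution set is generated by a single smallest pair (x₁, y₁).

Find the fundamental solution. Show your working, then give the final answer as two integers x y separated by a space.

√488 = [22; 11,44, …], period ℓ=2 (even) → k=1
a_0=22:  p_0=22·1+0=22,  q_0=22·0+1=1
a_1=11:  p_1=11·22+1=243,  q_1=11·1+0=11
→ (243, 11).  Check: 243²=59049, 488·11²=59048, difference 1.

243 11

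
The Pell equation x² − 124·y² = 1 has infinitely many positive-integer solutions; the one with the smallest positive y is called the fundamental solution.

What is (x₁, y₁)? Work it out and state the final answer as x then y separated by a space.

√124 → a₀=11, period (7,2,1,1,1,…,2,7,22); ℓ=16 even so k=15
step 0: (11, 1)  from 11·(1,0) + (0,1)
…
step 10: (67292, 6043)  from 3·(17583,1579) + (14543,1306)
step 11: (84875, 7622)  from 1·(67292,6043) + (17583,1579)
…
step 13: (237042, 21287)  from 1·(152167,13665) + (84875,7622)
step 14: (626251, 56239)  from 2·(237042,21287) + (152167,13665)
step 15: (4620799, 414960)  from 7·(626251,56239) + (237042,21287)
fundamental: x₁=4620799, y₁=414960  (since 21351783398401 − 124·172191801600 = 1)

4620799 414960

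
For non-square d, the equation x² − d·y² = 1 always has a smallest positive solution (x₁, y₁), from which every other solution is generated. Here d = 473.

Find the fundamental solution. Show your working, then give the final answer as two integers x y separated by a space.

d=473: √d = [21; 1,2,1,42] (ℓ=4, even), read p_3/q_3
i=0: a=21 ⇒ p=21, q=1
…
i=2: a=2 ⇒ p=65, q=3
i=3: a=1 ⇒ p=87, q=4
fundamental: x₁=87, y₁=4  (since 7569 − 473·16 = 1)

87 4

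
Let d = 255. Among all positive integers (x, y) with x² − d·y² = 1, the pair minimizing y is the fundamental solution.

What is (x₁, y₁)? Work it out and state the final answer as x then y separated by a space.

[15; 1,30] for √255; ℓ=2 ⇒ convergent index 1
k=0  a_k=15  p_k/q_k = 15/1
k=1  a_k=1  p_k/q_k = 16/1
fundamental: x₁=16, y₁=1  (since 256 − 255·1 = 1)

16 1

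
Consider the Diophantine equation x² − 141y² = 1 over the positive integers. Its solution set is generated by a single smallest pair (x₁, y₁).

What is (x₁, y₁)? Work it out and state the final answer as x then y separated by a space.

√141 → a₀=11, period (1,6,1,22); ℓ=4 even so k=3
k=0  a_k=11  p_k/q_k = 11/1
k=1  a_k=1  p_k/q_k = 12/1
k=2  a_k=6  p_k/q_k = 83/7
k=3  a_k=1  p_k/q_k = 95/8
fundamental: x₁=95, y₁=8  (since 9025 − 141·64 = 1)

95 8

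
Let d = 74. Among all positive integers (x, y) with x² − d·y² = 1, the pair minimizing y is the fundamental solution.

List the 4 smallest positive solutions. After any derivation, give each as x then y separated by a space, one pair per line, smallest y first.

√74 → a₀=8, period (1,1,1,1,16); ℓ=5 odd so k=9
k=0  a_k=8  p_k/q_k = 8/1
…
k=4  a_k=1  p_k/q_k = 43/5
…
k=6  a_k=1  p_k/q_k = 757/88
…
k=8  a_k=1  p_k/q_k = 2228/259
k=9  a_k=1  p_k/q_k = 3699/430
fundamental: x₁=3699, y₁=430  (since 13682601 − 74·184900 = 1)
(x_2, y_2) = (3699·3699 + 74·430·430, 3699·430 + 430·3699) = (27365201, 3181140)
(x_3, y_3) = (3699·27365201 + 74·430·3181140, 3699·3181140 + 430·27365201) = (202447753299, 23534073290)
(x_4, y_4) = (3699·202447753299 + 74·430·23534073290, 3699·23534073290 + 430·202447753299) = (1497708451540801, 174105071018280)

3699 430
27365201 3181140
202447753299 23534073290
1497708451540801 174105071018280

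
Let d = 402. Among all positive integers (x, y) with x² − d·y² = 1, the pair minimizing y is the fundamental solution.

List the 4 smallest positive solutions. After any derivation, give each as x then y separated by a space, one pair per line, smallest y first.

401 20
321601 16040
257923601 12864060
206854406401 10316960080

[20; 20,40] for √402; ℓ=2 ⇒ convergent index 1
i=0: a=20 ⇒ p=20, q=1
i=1: a=20 ⇒ p=401, q=20
fundamental: x₁=401, y₁=20  (since 160801 − 402·400 = 1)
(401+20√402)^2 = 321601 + 16040√402
(401+20√402)^3 = 257923601 + 12864060√402
(401+20√402)^4 = 206854406401 + 10316960080√402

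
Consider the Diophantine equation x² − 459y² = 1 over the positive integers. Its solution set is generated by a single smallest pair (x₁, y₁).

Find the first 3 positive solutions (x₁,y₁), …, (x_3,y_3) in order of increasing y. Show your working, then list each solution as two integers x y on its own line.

499850 23331
499700044999 23324000700
499550134985000450 23317003499766669

√459 = [21; 2,2,1,4,21,4,1,2,2,42, …], period ℓ=10 (even) → k=9
step 0: (21, 1)  from 21·(1,0) + (0,1)
…
step 3: (150, 7)  from 1·(107,5) + (43,2)
step 4: (707, 33)  from 4·(150,7) + (107,5)
step 5: (14997, 700)  from 21·(707,33) + (150,7)
step 6: (60695, 2833)  from 4·(14997,700) + (707,33)
…
step 8: (212079, 9899)  from 2·(75692,3533) + (60695,2833)
step 9: (499850, 23331)  from 2·(212079,9899) + (75692,3533)
→ (499850, 23331).  Check: 499850²=249850022500, 459·23331²=249850022499, difference 1.
k=2:  x_2 = 499850·499850+459·23331·23331 = 499700044999,  y_2 = 499850·23331+23331·499850 = 23324000700
k=3:  x_3 = 499850·499700044999+459·23331·23324000700 = 499550134985000450,  y_3 = 499850·23324000700+23331·499700044999 = 23317003499766669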